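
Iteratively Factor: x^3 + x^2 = (x + 1)*(x^2) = x*(x + 1)*(x)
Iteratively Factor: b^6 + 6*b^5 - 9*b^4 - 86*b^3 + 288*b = (b + 4)*(b^5 + 2*b^4 - 17*b^3 - 18*b^2 + 72*b) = (b + 4)^2*(b^4 - 2*b^3 - 9*b^2 + 18*b) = b*(b + 4)^2*(b^3 - 2*b^2 - 9*b + 18) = b*(b - 2)*(b + 4)^2*(b^2 - 9) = b*(b - 2)*(b + 3)*(b + 4)^2*(b - 3)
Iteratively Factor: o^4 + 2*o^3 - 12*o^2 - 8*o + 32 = (o + 4)*(o^3 - 2*o^2 - 4*o + 8) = (o - 2)*(o + 4)*(o^2 - 4) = (o - 2)^2*(o + 4)*(o + 2)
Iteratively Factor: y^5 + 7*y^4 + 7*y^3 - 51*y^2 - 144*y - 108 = (y + 3)*(y^4 + 4*y^3 - 5*y^2 - 36*y - 36) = (y + 2)*(y + 3)*(y^3 + 2*y^2 - 9*y - 18) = (y - 3)*(y + 2)*(y + 3)*(y^2 + 5*y + 6) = (y - 3)*(y + 2)*(y + 3)^2*(y + 2)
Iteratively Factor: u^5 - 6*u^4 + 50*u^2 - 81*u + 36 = (u - 1)*(u^4 - 5*u^3 - 5*u^2 + 45*u - 36) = (u - 1)*(u + 3)*(u^3 - 8*u^2 + 19*u - 12) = (u - 4)*(u - 1)*(u + 3)*(u^2 - 4*u + 3) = (u - 4)*(u - 1)^2*(u + 3)*(u - 3)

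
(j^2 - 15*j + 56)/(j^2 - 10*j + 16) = (j - 7)/(j - 2)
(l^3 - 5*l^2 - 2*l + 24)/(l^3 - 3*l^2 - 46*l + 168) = (l^2 - l - 6)/(l^2 + l - 42)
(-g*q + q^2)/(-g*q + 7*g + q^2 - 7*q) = q/(q - 7)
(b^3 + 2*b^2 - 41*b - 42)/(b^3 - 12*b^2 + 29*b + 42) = (b + 7)/(b - 7)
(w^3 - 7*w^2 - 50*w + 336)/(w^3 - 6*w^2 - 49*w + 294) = (w - 8)/(w - 7)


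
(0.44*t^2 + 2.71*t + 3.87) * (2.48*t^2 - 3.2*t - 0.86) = 1.0912*t^4 + 5.3128*t^3 + 0.547199999999999*t^2 - 14.7146*t - 3.3282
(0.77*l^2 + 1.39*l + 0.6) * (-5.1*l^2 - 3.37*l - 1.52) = -3.927*l^4 - 9.6839*l^3 - 8.9147*l^2 - 4.1348*l - 0.912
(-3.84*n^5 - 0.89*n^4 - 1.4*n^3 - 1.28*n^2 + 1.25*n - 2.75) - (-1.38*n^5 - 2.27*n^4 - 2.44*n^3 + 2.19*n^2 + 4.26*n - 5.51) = -2.46*n^5 + 1.38*n^4 + 1.04*n^3 - 3.47*n^2 - 3.01*n + 2.76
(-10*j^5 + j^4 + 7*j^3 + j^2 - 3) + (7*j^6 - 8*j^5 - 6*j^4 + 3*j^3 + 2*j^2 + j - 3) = 7*j^6 - 18*j^5 - 5*j^4 + 10*j^3 + 3*j^2 + j - 6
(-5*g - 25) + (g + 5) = -4*g - 20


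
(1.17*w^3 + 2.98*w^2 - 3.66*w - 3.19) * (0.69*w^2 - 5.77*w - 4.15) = 0.8073*w^5 - 4.6947*w^4 - 24.5755*w^3 + 6.5501*w^2 + 33.5953*w + 13.2385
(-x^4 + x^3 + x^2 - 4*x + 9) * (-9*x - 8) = 9*x^5 - x^4 - 17*x^3 + 28*x^2 - 49*x - 72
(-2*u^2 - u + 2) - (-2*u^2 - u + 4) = -2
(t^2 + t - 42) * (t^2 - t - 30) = t^4 - 73*t^2 + 12*t + 1260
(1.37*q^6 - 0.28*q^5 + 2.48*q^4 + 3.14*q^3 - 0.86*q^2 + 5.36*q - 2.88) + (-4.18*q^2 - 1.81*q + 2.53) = 1.37*q^6 - 0.28*q^5 + 2.48*q^4 + 3.14*q^3 - 5.04*q^2 + 3.55*q - 0.35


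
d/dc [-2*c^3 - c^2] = 2*c*(-3*c - 1)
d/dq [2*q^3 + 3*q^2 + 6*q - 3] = 6*q^2 + 6*q + 6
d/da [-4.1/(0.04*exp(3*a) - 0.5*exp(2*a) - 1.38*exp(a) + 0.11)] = (0.492*exp(2*a) - 4.1*exp(a) - 5.658)*exp(a)/(0.04*exp(3*a) - 0.5*exp(2*a) - 1.38*exp(a) + 0.11)^2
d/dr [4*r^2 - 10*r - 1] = 8*r - 10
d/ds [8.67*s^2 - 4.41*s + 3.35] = 17.34*s - 4.41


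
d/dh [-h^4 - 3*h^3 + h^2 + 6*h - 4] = -4*h^3 - 9*h^2 + 2*h + 6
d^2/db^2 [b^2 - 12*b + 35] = 2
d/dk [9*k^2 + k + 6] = 18*k + 1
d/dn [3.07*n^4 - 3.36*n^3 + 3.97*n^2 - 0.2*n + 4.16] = 12.28*n^3 - 10.08*n^2 + 7.94*n - 0.2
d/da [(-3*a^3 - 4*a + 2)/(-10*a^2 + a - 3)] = (-(20*a - 1)*(3*a^3 + 4*a - 2) + (9*a^2 + 4)*(10*a^2 - a + 3))/(10*a^2 - a + 3)^2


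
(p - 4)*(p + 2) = p^2 - 2*p - 8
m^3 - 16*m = m*(m - 4)*(m + 4)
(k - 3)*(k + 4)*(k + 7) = k^3 + 8*k^2 - 5*k - 84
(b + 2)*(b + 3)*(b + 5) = b^3 + 10*b^2 + 31*b + 30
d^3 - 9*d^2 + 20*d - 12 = (d - 6)*(d - 2)*(d - 1)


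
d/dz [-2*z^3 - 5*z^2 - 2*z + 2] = -6*z^2 - 10*z - 2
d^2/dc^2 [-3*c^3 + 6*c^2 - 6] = 12 - 18*c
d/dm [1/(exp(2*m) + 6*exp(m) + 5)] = 2*(-exp(m) - 3)*exp(m)/(exp(2*m) + 6*exp(m) + 5)^2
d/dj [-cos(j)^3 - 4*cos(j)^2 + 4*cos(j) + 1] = (3*cos(j)^2 + 8*cos(j) - 4)*sin(j)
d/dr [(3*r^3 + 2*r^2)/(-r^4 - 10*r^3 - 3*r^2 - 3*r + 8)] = r*(3*r^5 + 4*r^4 + 11*r^3 - 18*r^2 + 66*r + 32)/(r^8 + 20*r^7 + 106*r^6 + 66*r^5 + 53*r^4 - 142*r^3 - 39*r^2 - 48*r + 64)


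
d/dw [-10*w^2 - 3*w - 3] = -20*w - 3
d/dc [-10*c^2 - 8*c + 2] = -20*c - 8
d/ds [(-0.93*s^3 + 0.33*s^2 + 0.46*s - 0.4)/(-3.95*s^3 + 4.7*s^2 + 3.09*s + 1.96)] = (-1.77635683940025e-15*s^5 - 3.0675*s^4 - 2.1134*s^3 - 11.3507*s^2 + 5.0536*s + 2.1376)/(15.6025*s^6 - 37.13*s^5 - 2.321*s^4 + 13.562*s^3 + 27.9721*s^2 + 12.1128*s + 3.8416)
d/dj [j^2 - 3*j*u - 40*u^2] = 2*j - 3*u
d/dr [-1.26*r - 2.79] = -1.26000000000000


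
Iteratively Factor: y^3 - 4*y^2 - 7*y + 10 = (y + 2)*(y^2 - 6*y + 5) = (y - 1)*(y + 2)*(y - 5)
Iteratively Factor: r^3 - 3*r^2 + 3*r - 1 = (r - 1)*(r^2 - 2*r + 1) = (r - 1)^2*(r - 1)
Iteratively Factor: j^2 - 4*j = (j - 4)*(j)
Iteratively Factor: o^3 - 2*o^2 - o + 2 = (o - 1)*(o^2 - o - 2) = (o - 2)*(o - 1)*(o + 1)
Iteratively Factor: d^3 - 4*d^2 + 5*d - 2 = (d - 2)*(d^2 - 2*d + 1) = (d - 2)*(d - 1)*(d - 1)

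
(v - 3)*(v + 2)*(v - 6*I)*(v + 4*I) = v^4 - v^3 - 2*I*v^3 + 18*v^2 + 2*I*v^2 - 24*v + 12*I*v - 144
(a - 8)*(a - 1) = a^2 - 9*a + 8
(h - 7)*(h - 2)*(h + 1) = h^3 - 8*h^2 + 5*h + 14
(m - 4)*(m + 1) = m^2 - 3*m - 4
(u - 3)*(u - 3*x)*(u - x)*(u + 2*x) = u^4 - 2*u^3*x - 3*u^3 - 5*u^2*x^2 + 6*u^2*x + 6*u*x^3 + 15*u*x^2 - 18*x^3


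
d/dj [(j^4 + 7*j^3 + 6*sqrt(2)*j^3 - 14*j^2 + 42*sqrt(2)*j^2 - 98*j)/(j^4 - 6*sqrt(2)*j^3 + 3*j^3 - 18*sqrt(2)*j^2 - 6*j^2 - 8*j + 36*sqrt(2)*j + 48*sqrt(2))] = 2*(-6*sqrt(2)*j^6 - 2*j^6 - 60*sqrt(2)*j^5 + 8*j^5 - 132*sqrt(2)*j^4 + 279*j^4 - 288*sqrt(2)*j^3 + 670*j^3 - 798*sqrt(2)*j^2 + 2138*j^2 - 672*sqrt(2)*j + 4032*j - 2352*sqrt(2))/(j^8 - 12*sqrt(2)*j^7 + 6*j^7 - 72*sqrt(2)*j^6 + 69*j^6 + 36*sqrt(2)*j^5 + 380*j^5 - 228*j^4 + 624*sqrt(2)*j^4 - 3648*j^3 + 144*sqrt(2)*j^3 - 1152*sqrt(2)*j^2 - 800*j^2 - 768*sqrt(2)*j + 6912*j + 4608)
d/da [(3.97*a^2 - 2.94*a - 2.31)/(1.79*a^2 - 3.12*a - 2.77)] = (-7.1238*a^2 - 13.724*a + 0.9366)/(3.2041*a^4 - 11.1696*a^3 - 0.1822*a^2 + 17.2848*a + 7.6729)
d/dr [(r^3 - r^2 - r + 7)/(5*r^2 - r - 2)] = (5*r^4 - 2*r^3 - 66*r + 9)/(25*r^4 - 10*r^3 - 19*r^2 + 4*r + 4)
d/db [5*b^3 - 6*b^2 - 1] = 3*b*(5*b - 4)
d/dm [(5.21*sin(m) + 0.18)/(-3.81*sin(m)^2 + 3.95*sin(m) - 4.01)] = (19.8501*sin(m)^2 + 1.3716*sin(m) - 21.6031)*cos(m)/(14.5161*sin(m)^4 - 30.099*sin(m)^3 + 46.1587*sin(m)^2 - 31.679*sin(m) + 16.0801)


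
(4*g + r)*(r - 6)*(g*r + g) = 4*g^2*r^2 - 20*g^2*r - 24*g^2 + g*r^3 - 5*g*r^2 - 6*g*r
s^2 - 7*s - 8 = (s - 8)*(s + 1)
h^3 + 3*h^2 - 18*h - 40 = (h - 4)*(h + 2)*(h + 5)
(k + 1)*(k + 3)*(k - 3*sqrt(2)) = k^3 - 3*sqrt(2)*k^2 + 4*k^2 - 12*sqrt(2)*k + 3*k - 9*sqrt(2)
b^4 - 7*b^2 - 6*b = b*(b - 3)*(b + 1)*(b + 2)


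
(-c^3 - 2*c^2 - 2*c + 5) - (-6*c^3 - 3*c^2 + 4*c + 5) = 5*c^3 + c^2 - 6*c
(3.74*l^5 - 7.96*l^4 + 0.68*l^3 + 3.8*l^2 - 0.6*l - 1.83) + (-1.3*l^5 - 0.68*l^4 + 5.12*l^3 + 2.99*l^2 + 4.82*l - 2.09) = 2.44*l^5 - 8.64*l^4 + 5.8*l^3 + 6.79*l^2 + 4.22*l - 3.92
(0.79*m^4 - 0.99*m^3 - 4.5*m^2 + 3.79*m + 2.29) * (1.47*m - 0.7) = 1.1613*m^5 - 2.0083*m^4 - 5.922*m^3 + 8.7213*m^2 + 0.7133*m - 1.603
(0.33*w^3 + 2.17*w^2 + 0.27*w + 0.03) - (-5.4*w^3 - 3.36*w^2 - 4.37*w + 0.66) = 5.73*w^3 + 5.53*w^2 + 4.64*w - 0.63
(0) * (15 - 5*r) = 0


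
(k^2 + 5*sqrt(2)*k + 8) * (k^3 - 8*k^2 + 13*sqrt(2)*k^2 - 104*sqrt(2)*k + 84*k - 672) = k^5 - 8*k^4 + 18*sqrt(2)*k^4 - 144*sqrt(2)*k^3 + 222*k^3 - 1776*k^2 + 524*sqrt(2)*k^2 - 4192*sqrt(2)*k + 672*k - 5376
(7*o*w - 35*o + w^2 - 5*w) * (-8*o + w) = -56*o^2*w + 280*o^2 - o*w^2 + 5*o*w + w^3 - 5*w^2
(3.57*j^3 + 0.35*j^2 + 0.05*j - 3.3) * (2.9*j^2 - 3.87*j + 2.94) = 10.353*j^5 - 12.8009*j^4 + 9.2863*j^3 - 8.7345*j^2 + 12.918*j - 9.702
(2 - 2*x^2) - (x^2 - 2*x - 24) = -3*x^2 + 2*x + 26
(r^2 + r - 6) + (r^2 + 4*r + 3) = 2*r^2 + 5*r - 3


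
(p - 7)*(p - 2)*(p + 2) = p^3 - 7*p^2 - 4*p + 28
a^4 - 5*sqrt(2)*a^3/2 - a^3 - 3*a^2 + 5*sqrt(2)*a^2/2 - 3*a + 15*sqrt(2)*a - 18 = (a - 3)*(a + 2)*(a - 3*sqrt(2)/2)*(a - sqrt(2))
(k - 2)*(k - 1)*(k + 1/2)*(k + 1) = k^4 - 3*k^3/2 - 2*k^2 + 3*k/2 + 1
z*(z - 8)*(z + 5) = z^3 - 3*z^2 - 40*z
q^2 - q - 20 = (q - 5)*(q + 4)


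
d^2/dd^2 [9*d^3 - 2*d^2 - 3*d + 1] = 54*d - 4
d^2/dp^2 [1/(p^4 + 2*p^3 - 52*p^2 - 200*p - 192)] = 4*((-3*p^2 - 3*p + 26)*(-p^4 - 2*p^3 + 52*p^2 + 200*p + 192) - 2*(2*p^3 + 3*p^2 - 52*p - 100)^2)/(-p^4 - 2*p^3 + 52*p^2 + 200*p + 192)^3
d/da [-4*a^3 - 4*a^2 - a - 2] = -12*a^2 - 8*a - 1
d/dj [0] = 0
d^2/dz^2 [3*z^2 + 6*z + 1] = 6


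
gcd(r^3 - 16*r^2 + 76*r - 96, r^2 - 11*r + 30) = r - 6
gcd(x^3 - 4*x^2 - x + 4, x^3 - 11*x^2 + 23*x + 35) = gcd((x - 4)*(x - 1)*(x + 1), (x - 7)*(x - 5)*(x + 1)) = x + 1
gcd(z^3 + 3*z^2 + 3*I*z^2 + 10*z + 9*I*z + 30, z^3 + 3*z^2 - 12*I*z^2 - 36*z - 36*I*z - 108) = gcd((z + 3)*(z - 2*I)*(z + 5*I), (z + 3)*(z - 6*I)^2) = z + 3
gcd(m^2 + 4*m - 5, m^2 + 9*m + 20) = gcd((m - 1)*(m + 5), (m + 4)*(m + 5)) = m + 5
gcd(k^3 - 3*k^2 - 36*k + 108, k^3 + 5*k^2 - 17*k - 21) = k - 3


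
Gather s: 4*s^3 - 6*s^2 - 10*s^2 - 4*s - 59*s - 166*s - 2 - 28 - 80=4*s^3 - 16*s^2 - 229*s - 110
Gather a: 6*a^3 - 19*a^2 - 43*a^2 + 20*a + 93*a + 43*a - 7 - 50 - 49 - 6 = 6*a^3 - 62*a^2 + 156*a - 112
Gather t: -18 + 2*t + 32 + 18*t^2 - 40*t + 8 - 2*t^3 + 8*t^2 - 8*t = -2*t^3 + 26*t^2 - 46*t + 22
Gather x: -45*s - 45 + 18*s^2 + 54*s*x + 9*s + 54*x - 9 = 18*s^2 - 36*s + x*(54*s + 54) - 54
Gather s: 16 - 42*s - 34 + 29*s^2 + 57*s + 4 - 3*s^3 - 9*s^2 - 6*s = -3*s^3 + 20*s^2 + 9*s - 14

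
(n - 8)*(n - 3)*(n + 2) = n^3 - 9*n^2 + 2*n + 48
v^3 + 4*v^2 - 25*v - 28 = (v - 4)*(v + 1)*(v + 7)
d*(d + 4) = d^2 + 4*d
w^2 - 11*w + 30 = (w - 6)*(w - 5)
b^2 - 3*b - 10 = (b - 5)*(b + 2)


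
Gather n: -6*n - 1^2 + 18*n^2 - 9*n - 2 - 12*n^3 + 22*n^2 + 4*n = -12*n^3 + 40*n^2 - 11*n - 3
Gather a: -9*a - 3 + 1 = -9*a - 2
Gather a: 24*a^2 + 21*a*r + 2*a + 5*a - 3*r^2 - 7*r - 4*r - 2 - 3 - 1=24*a^2 + a*(21*r + 7) - 3*r^2 - 11*r - 6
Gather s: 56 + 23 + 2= 81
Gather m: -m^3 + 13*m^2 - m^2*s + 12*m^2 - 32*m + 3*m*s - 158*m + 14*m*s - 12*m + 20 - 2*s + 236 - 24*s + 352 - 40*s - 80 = -m^3 + m^2*(25 - s) + m*(17*s - 202) - 66*s + 528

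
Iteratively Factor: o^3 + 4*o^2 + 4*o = (o)*(o^2 + 4*o + 4) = o*(o + 2)*(o + 2)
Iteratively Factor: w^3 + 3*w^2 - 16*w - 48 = (w + 3)*(w^2 - 16) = (w + 3)*(w + 4)*(w - 4)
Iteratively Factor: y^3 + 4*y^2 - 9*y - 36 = (y - 3)*(y^2 + 7*y + 12) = (y - 3)*(y + 3)*(y + 4)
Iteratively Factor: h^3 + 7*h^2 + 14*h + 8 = (h + 2)*(h^2 + 5*h + 4) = (h + 2)*(h + 4)*(h + 1)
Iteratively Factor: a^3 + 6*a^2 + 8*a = (a + 4)*(a^2 + 2*a) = a*(a + 4)*(a + 2)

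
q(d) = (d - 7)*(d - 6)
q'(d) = 2*d - 13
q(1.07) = 29.23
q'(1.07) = -10.86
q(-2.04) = 72.68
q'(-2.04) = -17.08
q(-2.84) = 86.99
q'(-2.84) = -18.68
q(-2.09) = 73.54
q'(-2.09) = -17.18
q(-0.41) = 47.50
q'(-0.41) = -13.82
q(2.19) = 18.33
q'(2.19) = -8.62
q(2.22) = 18.07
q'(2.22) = -8.56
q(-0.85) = 53.77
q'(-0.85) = -14.70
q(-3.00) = 90.00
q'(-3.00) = -19.00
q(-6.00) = 156.00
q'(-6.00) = -25.00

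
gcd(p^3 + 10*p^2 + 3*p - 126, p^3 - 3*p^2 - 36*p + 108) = p^2 + 3*p - 18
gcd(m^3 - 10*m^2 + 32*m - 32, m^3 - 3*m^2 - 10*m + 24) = m^2 - 6*m + 8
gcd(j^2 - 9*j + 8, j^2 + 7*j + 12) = 1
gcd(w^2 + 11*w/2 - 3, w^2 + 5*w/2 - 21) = w + 6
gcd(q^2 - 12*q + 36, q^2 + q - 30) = 1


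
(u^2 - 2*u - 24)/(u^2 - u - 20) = (u - 6)/(u - 5)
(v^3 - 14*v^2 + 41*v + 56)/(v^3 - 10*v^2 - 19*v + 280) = (v + 1)/(v + 5)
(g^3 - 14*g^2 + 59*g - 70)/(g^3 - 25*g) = (g^2 - 9*g + 14)/(g*(g + 5))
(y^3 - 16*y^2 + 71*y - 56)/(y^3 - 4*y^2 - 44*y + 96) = (y^2 - 8*y + 7)/(y^2 + 4*y - 12)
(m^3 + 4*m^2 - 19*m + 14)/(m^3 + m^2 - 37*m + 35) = (m - 2)/(m - 5)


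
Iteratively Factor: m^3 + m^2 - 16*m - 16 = (m + 1)*(m^2 - 16) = (m - 4)*(m + 1)*(m + 4)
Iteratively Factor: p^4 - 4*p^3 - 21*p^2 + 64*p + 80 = (p - 5)*(p^3 + p^2 - 16*p - 16) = (p - 5)*(p + 4)*(p^2 - 3*p - 4) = (p - 5)*(p - 4)*(p + 4)*(p + 1)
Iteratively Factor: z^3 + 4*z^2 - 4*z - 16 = (z + 4)*(z^2 - 4) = (z + 2)*(z + 4)*(z - 2)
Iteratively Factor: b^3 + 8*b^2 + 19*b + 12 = (b + 1)*(b^2 + 7*b + 12) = (b + 1)*(b + 4)*(b + 3)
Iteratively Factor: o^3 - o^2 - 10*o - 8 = (o + 2)*(o^2 - 3*o - 4) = (o - 4)*(o + 2)*(o + 1)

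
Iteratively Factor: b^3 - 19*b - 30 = (b + 2)*(b^2 - 2*b - 15) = (b - 5)*(b + 2)*(b + 3)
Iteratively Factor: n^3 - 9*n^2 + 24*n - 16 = (n - 1)*(n^2 - 8*n + 16) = (n - 4)*(n - 1)*(n - 4)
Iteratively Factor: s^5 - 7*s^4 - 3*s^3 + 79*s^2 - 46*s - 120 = (s + 3)*(s^4 - 10*s^3 + 27*s^2 - 2*s - 40) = (s - 4)*(s + 3)*(s^3 - 6*s^2 + 3*s + 10) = (s - 4)*(s - 2)*(s + 3)*(s^2 - 4*s - 5) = (s - 4)*(s - 2)*(s + 1)*(s + 3)*(s - 5)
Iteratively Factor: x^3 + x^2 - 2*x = (x)*(x^2 + x - 2) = x*(x + 2)*(x - 1)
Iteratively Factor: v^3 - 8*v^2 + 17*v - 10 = (v - 2)*(v^2 - 6*v + 5) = (v - 5)*(v - 2)*(v - 1)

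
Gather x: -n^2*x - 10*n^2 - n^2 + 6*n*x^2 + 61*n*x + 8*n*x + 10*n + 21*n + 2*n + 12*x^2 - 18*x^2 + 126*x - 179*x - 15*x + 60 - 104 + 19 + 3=-11*n^2 + 33*n + x^2*(6*n - 6) + x*(-n^2 + 69*n - 68) - 22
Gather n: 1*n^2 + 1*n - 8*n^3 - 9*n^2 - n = -8*n^3 - 8*n^2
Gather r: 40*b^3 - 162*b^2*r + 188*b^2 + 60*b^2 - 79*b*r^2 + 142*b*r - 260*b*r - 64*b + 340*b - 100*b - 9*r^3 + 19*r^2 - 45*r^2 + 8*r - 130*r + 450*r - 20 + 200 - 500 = 40*b^3 + 248*b^2 + 176*b - 9*r^3 + r^2*(-79*b - 26) + r*(-162*b^2 - 118*b + 328) - 320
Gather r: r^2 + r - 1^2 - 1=r^2 + r - 2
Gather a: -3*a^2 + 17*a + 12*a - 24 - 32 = -3*a^2 + 29*a - 56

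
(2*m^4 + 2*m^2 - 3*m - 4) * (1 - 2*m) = -4*m^5 + 2*m^4 - 4*m^3 + 8*m^2 + 5*m - 4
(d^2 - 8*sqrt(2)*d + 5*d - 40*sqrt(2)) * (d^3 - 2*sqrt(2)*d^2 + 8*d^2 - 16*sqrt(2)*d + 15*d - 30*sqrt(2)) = d^5 - 10*sqrt(2)*d^4 + 13*d^4 - 130*sqrt(2)*d^3 + 87*d^3 - 550*sqrt(2)*d^2 + 491*d^2 - 750*sqrt(2)*d + 1760*d + 2400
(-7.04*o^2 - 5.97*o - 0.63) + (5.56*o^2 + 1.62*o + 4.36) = -1.48*o^2 - 4.35*o + 3.73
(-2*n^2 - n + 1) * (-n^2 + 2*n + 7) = 2*n^4 - 3*n^3 - 17*n^2 - 5*n + 7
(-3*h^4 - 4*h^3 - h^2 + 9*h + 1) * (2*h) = -6*h^5 - 8*h^4 - 2*h^3 + 18*h^2 + 2*h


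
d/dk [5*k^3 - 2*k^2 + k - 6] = 15*k^2 - 4*k + 1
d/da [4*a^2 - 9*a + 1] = 8*a - 9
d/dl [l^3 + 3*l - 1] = 3*l^2 + 3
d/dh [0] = 0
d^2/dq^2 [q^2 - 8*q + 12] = 2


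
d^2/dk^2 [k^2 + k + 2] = 2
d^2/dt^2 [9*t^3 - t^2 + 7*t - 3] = 54*t - 2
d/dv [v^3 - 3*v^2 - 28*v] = 3*v^2 - 6*v - 28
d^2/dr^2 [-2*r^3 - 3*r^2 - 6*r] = -12*r - 6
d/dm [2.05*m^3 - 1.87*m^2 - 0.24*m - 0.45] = 6.15*m^2 - 3.74*m - 0.24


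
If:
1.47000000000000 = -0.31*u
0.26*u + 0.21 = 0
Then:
No Solution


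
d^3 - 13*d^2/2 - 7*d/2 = d*(d - 7)*(d + 1/2)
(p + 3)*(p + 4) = p^2 + 7*p + 12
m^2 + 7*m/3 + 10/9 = (m + 2/3)*(m + 5/3)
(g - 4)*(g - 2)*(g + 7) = g^3 + g^2 - 34*g + 56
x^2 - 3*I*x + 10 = (x - 5*I)*(x + 2*I)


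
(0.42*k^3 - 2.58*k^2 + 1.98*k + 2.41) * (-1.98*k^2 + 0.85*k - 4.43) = -0.8316*k^5 + 5.4654*k^4 - 7.974*k^3 + 8.3406*k^2 - 6.7229*k - 10.6763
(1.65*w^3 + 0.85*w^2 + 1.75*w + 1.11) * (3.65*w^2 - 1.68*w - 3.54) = 6.0225*w^5 + 0.3305*w^4 - 0.881499999999999*w^3 - 1.8975*w^2 - 8.0598*w - 3.9294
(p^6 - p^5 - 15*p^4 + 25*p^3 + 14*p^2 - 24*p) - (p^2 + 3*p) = p^6 - p^5 - 15*p^4 + 25*p^3 + 13*p^2 - 27*p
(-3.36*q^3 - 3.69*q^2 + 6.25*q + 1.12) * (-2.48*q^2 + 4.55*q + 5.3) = 8.3328*q^5 - 6.1368*q^4 - 50.0975*q^3 + 6.1029*q^2 + 38.221*q + 5.936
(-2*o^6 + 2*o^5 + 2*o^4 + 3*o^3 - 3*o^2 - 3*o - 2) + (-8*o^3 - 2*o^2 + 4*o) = -2*o^6 + 2*o^5 + 2*o^4 - 5*o^3 - 5*o^2 + o - 2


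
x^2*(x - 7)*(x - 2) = x^4 - 9*x^3 + 14*x^2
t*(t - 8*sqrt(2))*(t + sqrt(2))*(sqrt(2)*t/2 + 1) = sqrt(2)*t^4/2 - 6*t^3 - 15*sqrt(2)*t^2 - 16*t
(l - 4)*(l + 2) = l^2 - 2*l - 8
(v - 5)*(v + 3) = v^2 - 2*v - 15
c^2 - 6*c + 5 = (c - 5)*(c - 1)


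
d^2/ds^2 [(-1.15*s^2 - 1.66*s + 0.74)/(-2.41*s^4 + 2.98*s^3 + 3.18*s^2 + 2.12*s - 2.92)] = (40.07589*s^8 + 66.142932*s^7 - 238.656828*s^6 + 242.060256*s^5 - 69.32172*s^4 - 193.523568*s^3 + 226.947648*s^2 + 23.916768*s + 19.768448)/(13.997521*s^12 - 51.924414*s^11 + 8.79601799999999*s^10 + 73.625636*s^9 + 130.625088*s^8 - 175.2258*s^7 - 176.6802*s^6 - 27.981456*s^5 + 218.038272*s^4 + 32.358688*s^3 - 41.970912*s^2 - 54.227904*s + 24.897088)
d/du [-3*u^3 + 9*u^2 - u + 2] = -9*u^2 + 18*u - 1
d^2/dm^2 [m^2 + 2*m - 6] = 2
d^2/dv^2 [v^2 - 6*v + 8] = 2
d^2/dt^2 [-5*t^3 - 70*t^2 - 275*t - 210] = -30*t - 140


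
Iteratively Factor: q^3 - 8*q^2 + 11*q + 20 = (q - 4)*(q^2 - 4*q - 5) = (q - 5)*(q - 4)*(q + 1)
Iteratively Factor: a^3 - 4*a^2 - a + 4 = (a - 1)*(a^2 - 3*a - 4) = (a - 4)*(a - 1)*(a + 1)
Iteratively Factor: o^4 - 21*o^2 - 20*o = (o - 5)*(o^3 + 5*o^2 + 4*o) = (o - 5)*(o + 4)*(o^2 + o) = (o - 5)*(o + 1)*(o + 4)*(o)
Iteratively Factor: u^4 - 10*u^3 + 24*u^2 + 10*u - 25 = (u - 1)*(u^3 - 9*u^2 + 15*u + 25) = (u - 1)*(u + 1)*(u^2 - 10*u + 25) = (u - 5)*(u - 1)*(u + 1)*(u - 5)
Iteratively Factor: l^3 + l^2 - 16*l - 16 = (l + 1)*(l^2 - 16) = (l + 1)*(l + 4)*(l - 4)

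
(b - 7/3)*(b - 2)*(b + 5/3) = b^3 - 8*b^2/3 - 23*b/9 + 70/9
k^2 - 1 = (k - 1)*(k + 1)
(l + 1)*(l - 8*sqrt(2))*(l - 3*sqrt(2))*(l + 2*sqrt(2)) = l^4 - 9*sqrt(2)*l^3 + l^3 - 9*sqrt(2)*l^2 + 4*l^2 + 4*l + 96*sqrt(2)*l + 96*sqrt(2)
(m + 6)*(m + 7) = m^2 + 13*m + 42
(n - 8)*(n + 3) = n^2 - 5*n - 24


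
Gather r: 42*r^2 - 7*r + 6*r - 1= 42*r^2 - r - 1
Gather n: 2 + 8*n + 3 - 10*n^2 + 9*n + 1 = -10*n^2 + 17*n + 6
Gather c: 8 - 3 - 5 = 0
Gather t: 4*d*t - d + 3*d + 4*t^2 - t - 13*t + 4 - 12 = 2*d + 4*t^2 + t*(4*d - 14) - 8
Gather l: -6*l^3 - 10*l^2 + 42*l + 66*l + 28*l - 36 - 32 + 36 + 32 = -6*l^3 - 10*l^2 + 136*l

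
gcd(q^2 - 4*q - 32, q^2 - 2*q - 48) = q - 8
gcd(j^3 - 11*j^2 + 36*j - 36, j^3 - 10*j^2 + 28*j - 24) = j^2 - 8*j + 12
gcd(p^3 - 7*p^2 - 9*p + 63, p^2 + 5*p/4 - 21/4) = p + 3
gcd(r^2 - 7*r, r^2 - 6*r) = r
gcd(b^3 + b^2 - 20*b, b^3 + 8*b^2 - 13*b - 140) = b^2 + b - 20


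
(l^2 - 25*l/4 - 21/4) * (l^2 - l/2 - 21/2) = l^4 - 27*l^3/4 - 101*l^2/8 + 273*l/4 + 441/8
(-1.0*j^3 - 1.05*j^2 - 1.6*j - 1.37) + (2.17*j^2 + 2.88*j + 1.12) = -1.0*j^3 + 1.12*j^2 + 1.28*j - 0.25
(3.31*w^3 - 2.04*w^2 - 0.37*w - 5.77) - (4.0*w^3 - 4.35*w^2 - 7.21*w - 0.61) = -0.69*w^3 + 2.31*w^2 + 6.84*w - 5.16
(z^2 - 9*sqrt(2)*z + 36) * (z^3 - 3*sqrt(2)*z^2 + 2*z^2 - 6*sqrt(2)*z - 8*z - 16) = z^5 - 12*sqrt(2)*z^4 + 2*z^4 - 24*sqrt(2)*z^3 + 82*z^3 - 36*sqrt(2)*z^2 + 164*z^2 - 288*z - 72*sqrt(2)*z - 576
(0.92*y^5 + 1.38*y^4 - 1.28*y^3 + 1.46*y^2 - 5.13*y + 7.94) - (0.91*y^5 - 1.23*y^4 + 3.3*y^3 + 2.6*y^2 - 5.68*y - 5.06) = 0.01*y^5 + 2.61*y^4 - 4.58*y^3 - 1.14*y^2 + 0.55*y + 13.0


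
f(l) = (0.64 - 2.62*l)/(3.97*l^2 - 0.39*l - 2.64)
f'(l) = (0.39 - 7.94*l)*(0.64 - 2.62*l)/(3.97*l^2 - 0.39*l - 2.64)^2 - 2.62/(3.97*l^2 - 0.39*l - 2.64) = (10.4014*l^2 - 5.0816*l + 7.1664)/(15.7609*l^4 - 3.0966*l^3 - 20.8095*l^2 + 2.0592*l + 6.9696)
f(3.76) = -0.18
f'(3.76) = 0.05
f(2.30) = -0.31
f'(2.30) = 0.17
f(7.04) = -0.09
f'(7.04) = 0.01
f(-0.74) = -14.53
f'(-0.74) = 528.02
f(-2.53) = 0.31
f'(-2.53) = 0.15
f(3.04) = -0.22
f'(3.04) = 0.08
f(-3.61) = 0.20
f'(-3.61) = 0.06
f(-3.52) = 0.21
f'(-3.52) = 0.07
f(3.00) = -0.23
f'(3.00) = 0.08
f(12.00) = -0.05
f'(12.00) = 0.00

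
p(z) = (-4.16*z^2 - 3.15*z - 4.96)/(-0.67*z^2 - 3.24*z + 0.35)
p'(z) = (-8.32*z - 3.15)/(-0.67*z^2 - 3.24*z + 0.35) + (1.34*z + 3.24)*(-4.16*z^2 - 3.15*z - 4.96)/(-0.67*z^2 - 3.24*z + 0.35)^2 = (11.3679*z^2 - 9.5584*z - 17.1729)/(0.4489*z^4 + 4.3416*z^3 + 10.0286*z^2 - 2.268*z + 0.1225)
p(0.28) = 10.12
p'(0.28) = -50.99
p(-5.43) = 61.00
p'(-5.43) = 112.70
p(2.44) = 3.24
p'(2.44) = 0.20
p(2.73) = 3.30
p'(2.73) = 0.23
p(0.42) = 6.22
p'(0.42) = -15.05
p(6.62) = 4.12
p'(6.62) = 0.16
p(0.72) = 4.03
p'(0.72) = -3.35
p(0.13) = 65.92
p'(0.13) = -2675.95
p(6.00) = 4.02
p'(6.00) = 0.18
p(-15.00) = 8.78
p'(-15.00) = 0.26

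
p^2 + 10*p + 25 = (p + 5)^2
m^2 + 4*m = m*(m + 4)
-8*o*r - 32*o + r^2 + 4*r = (-8*o + r)*(r + 4)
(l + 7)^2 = l^2 + 14*l + 49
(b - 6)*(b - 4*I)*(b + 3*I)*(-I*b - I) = -I*b^4 - b^3 + 5*I*b^3 + 5*b^2 - 6*I*b^2 + 6*b + 60*I*b + 72*I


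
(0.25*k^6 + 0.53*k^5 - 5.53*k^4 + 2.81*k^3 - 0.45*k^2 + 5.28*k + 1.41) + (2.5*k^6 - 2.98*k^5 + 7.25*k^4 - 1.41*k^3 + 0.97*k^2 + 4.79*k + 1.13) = 2.75*k^6 - 2.45*k^5 + 1.72*k^4 + 1.4*k^3 + 0.52*k^2 + 10.07*k + 2.54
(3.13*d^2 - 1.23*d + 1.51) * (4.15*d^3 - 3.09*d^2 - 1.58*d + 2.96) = 12.9895*d^5 - 14.7762*d^4 + 5.1218*d^3 + 6.5423*d^2 - 6.0266*d + 4.4696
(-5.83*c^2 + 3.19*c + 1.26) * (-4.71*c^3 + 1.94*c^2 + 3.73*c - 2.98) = 27.4593*c^5 - 26.3351*c^4 - 21.4919*c^3 + 31.7165*c^2 - 4.8064*c - 3.7548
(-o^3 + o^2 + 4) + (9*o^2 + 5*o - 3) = -o^3 + 10*o^2 + 5*o + 1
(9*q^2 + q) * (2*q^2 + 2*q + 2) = 18*q^4 + 20*q^3 + 20*q^2 + 2*q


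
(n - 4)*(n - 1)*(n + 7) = n^3 + 2*n^2 - 31*n + 28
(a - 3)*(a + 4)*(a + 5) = a^3 + 6*a^2 - 7*a - 60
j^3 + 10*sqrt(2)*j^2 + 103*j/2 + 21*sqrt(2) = (j + sqrt(2)/2)*(j + 7*sqrt(2)/2)*(j + 6*sqrt(2))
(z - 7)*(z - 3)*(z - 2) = z^3 - 12*z^2 + 41*z - 42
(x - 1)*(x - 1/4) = x^2 - 5*x/4 + 1/4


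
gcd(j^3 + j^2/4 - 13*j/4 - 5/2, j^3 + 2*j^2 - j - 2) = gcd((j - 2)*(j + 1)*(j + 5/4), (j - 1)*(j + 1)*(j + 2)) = j + 1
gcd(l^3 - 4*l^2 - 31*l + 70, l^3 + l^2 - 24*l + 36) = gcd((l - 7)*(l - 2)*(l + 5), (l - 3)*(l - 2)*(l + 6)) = l - 2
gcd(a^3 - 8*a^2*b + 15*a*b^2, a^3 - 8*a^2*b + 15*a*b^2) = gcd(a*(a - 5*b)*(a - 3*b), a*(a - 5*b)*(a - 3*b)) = a^3 - 8*a^2*b + 15*a*b^2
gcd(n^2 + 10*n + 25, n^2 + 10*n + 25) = n^2 + 10*n + 25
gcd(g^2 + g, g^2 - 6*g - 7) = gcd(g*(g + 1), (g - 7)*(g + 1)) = g + 1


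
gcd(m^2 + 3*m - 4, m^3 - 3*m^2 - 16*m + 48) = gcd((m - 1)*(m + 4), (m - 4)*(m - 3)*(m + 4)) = m + 4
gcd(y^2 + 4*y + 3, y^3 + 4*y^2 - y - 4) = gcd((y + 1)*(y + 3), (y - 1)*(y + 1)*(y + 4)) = y + 1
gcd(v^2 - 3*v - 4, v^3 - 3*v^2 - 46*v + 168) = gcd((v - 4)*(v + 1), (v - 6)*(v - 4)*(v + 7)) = v - 4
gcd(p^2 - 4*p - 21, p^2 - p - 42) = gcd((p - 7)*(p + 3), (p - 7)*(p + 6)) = p - 7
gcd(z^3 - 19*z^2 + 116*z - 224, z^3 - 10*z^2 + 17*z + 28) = z^2 - 11*z + 28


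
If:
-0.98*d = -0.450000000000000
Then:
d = 0.46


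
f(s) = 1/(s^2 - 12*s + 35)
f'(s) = (12 - 2*s)/(s^2 - 12*s + 35)^2 = 2*(6 - s)/(s^2 - 12*s + 35)^2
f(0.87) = 0.04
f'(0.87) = 0.02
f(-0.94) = 0.02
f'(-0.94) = 0.01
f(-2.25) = 0.01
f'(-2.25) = 0.00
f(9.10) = 0.12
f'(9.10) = -0.08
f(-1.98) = 0.02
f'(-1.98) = 0.00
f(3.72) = 0.24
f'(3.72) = 0.26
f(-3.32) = 0.01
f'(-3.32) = 0.00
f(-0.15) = 0.03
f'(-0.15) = 0.01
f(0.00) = 0.03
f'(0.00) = 0.01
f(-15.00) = 0.00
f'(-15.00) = 0.00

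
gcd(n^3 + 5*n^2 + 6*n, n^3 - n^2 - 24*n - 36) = n^2 + 5*n + 6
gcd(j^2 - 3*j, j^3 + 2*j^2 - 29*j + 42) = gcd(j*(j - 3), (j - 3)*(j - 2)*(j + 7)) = j - 3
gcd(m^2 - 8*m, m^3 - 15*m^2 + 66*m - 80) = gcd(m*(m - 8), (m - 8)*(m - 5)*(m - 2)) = m - 8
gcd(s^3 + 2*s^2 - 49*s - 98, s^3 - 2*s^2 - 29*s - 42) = s^2 - 5*s - 14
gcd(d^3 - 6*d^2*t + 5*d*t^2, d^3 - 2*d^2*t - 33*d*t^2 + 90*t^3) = -d + 5*t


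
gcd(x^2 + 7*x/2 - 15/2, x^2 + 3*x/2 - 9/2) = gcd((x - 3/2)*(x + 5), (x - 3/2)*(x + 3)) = x - 3/2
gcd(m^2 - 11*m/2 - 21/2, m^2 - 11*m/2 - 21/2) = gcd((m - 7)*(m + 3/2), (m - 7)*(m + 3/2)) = m^2 - 11*m/2 - 21/2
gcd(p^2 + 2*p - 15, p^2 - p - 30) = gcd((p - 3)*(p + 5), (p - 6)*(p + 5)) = p + 5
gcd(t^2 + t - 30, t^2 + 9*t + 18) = t + 6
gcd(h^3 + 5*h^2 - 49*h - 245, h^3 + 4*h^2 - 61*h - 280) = h^2 + 12*h + 35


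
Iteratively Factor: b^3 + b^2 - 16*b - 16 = (b + 4)*(b^2 - 3*b - 4) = (b + 1)*(b + 4)*(b - 4)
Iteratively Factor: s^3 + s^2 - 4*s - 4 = (s - 2)*(s^2 + 3*s + 2) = (s - 2)*(s + 1)*(s + 2)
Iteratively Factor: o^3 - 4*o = (o)*(o^2 - 4) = o*(o + 2)*(o - 2)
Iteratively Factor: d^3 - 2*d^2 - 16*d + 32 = (d + 4)*(d^2 - 6*d + 8) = (d - 4)*(d + 4)*(d - 2)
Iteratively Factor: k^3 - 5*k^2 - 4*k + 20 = (k + 2)*(k^2 - 7*k + 10) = (k - 5)*(k + 2)*(k - 2)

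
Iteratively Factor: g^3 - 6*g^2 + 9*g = (g - 3)*(g^2 - 3*g) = g*(g - 3)*(g - 3)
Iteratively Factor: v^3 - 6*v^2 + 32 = (v - 4)*(v^2 - 2*v - 8) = (v - 4)*(v + 2)*(v - 4)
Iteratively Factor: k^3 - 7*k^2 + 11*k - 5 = (k - 1)*(k^2 - 6*k + 5) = (k - 5)*(k - 1)*(k - 1)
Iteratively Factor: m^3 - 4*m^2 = (m)*(m^2 - 4*m) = m*(m - 4)*(m)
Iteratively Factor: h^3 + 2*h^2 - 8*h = (h + 4)*(h^2 - 2*h) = (h - 2)*(h + 4)*(h)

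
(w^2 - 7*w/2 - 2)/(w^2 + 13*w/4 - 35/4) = 2*(2*w^2 - 7*w - 4)/(4*w^2 + 13*w - 35)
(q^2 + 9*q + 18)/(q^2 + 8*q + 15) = (q + 6)/(q + 5)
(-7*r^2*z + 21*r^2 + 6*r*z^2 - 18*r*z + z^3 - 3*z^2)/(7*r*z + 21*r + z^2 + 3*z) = (-r*z + 3*r + z^2 - 3*z)/(z + 3)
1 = 1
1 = 1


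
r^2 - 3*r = r*(r - 3)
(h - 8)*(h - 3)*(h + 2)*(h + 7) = h^4 - 2*h^3 - 61*h^2 + 62*h + 336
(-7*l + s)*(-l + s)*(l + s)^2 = 7*l^4 + 6*l^3*s - 8*l^2*s^2 - 6*l*s^3 + s^4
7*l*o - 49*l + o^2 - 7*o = (7*l + o)*(o - 7)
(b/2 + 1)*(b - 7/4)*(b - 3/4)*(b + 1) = b^4/2 + b^3/4 - 67*b^2/32 - 17*b/32 + 21/16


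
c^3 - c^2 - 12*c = c*(c - 4)*(c + 3)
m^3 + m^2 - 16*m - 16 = (m - 4)*(m + 1)*(m + 4)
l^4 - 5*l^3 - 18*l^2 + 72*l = l*(l - 6)*(l - 3)*(l + 4)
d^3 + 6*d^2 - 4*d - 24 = (d - 2)*(d + 2)*(d + 6)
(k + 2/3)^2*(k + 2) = k^3 + 10*k^2/3 + 28*k/9 + 8/9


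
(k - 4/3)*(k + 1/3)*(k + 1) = k^3 - 13*k/9 - 4/9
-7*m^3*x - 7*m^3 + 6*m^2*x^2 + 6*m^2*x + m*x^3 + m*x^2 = (-m + x)*(7*m + x)*(m*x + m)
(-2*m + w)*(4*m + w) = -8*m^2 + 2*m*w + w^2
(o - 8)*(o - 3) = o^2 - 11*o + 24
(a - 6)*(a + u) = a^2 + a*u - 6*a - 6*u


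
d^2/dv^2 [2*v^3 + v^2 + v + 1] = 12*v + 2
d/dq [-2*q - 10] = -2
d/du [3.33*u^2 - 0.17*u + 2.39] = 6.66*u - 0.17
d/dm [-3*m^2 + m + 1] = 1 - 6*m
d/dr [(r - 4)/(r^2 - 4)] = (r^2 - 2*r*(r - 4) - 4)/(r^2 - 4)^2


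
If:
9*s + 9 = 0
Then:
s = -1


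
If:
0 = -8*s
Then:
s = 0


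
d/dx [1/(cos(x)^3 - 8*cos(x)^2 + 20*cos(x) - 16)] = (3*cos(x) - 10)*sin(x)/((cos(x) - 4)^2*(cos(x) - 2)^3)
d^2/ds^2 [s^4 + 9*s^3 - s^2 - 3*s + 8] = 12*s^2 + 54*s - 2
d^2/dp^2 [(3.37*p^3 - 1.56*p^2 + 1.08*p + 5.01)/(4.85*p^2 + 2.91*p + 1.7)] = (-1.13686837721616e-13*p^5 - 1.4210854715202e-14*p^4 + 96.346414*p^3 + 884.28789*p^2 + 429.26001*p - 17.466858)/(114.084125*p^6 + 205.351425*p^5 + 243.175605*p^4 + 168.599871*p^3 + 85.23681*p^2 + 25.2297*p + 4.913)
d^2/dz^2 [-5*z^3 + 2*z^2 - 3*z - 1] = 4 - 30*z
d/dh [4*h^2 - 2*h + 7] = 8*h - 2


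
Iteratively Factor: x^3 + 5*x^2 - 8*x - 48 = (x + 4)*(x^2 + x - 12) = (x + 4)^2*(x - 3)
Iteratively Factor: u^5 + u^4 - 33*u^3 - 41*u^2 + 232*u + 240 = (u + 4)*(u^4 - 3*u^3 - 21*u^2 + 43*u + 60) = (u - 3)*(u + 4)*(u^3 - 21*u - 20) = (u - 3)*(u + 1)*(u + 4)*(u^2 - u - 20) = (u - 3)*(u + 1)*(u + 4)^2*(u - 5)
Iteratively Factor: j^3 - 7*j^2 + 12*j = (j)*(j^2 - 7*j + 12) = j*(j - 4)*(j - 3)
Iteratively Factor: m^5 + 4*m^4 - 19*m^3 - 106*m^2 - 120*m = (m + 2)*(m^4 + 2*m^3 - 23*m^2 - 60*m) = m*(m + 2)*(m^3 + 2*m^2 - 23*m - 60) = m*(m + 2)*(m + 4)*(m^2 - 2*m - 15) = m*(m - 5)*(m + 2)*(m + 4)*(m + 3)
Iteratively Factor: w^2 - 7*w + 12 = (w - 4)*(w - 3)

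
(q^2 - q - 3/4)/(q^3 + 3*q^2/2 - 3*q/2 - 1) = (q - 3/2)/(q^2 + q - 2)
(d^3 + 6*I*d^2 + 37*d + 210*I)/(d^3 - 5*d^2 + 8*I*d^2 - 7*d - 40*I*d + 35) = (d^2 - I*d + 30)/(d^2 + d*(-5 + I) - 5*I)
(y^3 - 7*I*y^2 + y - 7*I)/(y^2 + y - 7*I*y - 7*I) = (y^2 + 1)/(y + 1)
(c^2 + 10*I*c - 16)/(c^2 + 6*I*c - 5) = (c^2 + 10*I*c - 16)/(c^2 + 6*I*c - 5)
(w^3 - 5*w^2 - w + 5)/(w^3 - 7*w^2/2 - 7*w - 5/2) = 2*(w - 1)/(2*w + 1)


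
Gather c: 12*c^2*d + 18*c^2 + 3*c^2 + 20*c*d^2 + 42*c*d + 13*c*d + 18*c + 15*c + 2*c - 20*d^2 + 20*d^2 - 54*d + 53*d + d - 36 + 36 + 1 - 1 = c^2*(12*d + 21) + c*(20*d^2 + 55*d + 35)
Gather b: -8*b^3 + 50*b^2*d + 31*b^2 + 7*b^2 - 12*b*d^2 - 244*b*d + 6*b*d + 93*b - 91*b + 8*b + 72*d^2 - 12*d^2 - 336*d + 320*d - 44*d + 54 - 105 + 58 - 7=-8*b^3 + b^2*(50*d + 38) + b*(-12*d^2 - 238*d + 10) + 60*d^2 - 60*d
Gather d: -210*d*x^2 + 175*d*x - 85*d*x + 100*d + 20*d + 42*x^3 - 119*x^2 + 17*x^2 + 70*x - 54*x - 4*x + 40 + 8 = d*(-210*x^2 + 90*x + 120) + 42*x^3 - 102*x^2 + 12*x + 48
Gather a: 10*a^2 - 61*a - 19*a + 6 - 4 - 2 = 10*a^2 - 80*a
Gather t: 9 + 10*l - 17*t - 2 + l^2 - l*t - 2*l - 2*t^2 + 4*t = l^2 + 8*l - 2*t^2 + t*(-l - 13) + 7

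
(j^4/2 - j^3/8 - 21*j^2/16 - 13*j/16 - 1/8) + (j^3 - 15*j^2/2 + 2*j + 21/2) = j^4/2 + 7*j^3/8 - 141*j^2/16 + 19*j/16 + 83/8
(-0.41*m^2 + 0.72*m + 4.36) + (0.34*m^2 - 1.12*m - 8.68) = -0.07*m^2 - 0.4*m - 4.32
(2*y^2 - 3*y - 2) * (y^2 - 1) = 2*y^4 - 3*y^3 - 4*y^2 + 3*y + 2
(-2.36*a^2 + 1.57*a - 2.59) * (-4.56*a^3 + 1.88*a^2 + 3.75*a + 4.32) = 10.7616*a^5 - 11.596*a^4 + 5.912*a^3 - 9.1769*a^2 - 2.9301*a - 11.1888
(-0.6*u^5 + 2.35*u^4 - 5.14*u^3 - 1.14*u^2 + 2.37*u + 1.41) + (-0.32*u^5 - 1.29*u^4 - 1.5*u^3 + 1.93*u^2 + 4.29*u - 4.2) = -0.92*u^5 + 1.06*u^4 - 6.64*u^3 + 0.79*u^2 + 6.66*u - 2.79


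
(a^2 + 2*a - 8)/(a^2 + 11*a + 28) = (a - 2)/(a + 7)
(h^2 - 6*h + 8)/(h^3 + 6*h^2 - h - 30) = (h - 4)/(h^2 + 8*h + 15)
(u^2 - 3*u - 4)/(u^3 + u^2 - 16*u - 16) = 1/(u + 4)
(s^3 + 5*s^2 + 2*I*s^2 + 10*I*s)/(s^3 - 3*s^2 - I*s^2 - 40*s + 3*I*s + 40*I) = s*(s + 2*I)/(s^2 - s*(8 + I) + 8*I)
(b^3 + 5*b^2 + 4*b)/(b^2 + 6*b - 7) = b*(b^2 + 5*b + 4)/(b^2 + 6*b - 7)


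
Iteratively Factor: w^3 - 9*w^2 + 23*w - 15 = (w - 3)*(w^2 - 6*w + 5) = (w - 5)*(w - 3)*(w - 1)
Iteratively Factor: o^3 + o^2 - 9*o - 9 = (o + 1)*(o^2 - 9) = (o - 3)*(o + 1)*(o + 3)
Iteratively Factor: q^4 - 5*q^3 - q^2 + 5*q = (q)*(q^3 - 5*q^2 - q + 5) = q*(q - 1)*(q^2 - 4*q - 5) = q*(q - 1)*(q + 1)*(q - 5)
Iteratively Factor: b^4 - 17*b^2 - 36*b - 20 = (b + 2)*(b^3 - 2*b^2 - 13*b - 10) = (b + 2)^2*(b^2 - 4*b - 5) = (b - 5)*(b + 2)^2*(b + 1)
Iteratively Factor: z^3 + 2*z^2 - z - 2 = (z + 2)*(z^2 - 1) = (z - 1)*(z + 2)*(z + 1)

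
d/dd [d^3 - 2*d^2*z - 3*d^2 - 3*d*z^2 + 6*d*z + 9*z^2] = 3*d^2 - 4*d*z - 6*d - 3*z^2 + 6*z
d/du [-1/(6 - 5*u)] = -5/(5*u - 6)^2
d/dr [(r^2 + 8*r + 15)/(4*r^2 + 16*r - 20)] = -1/(r^2 - 2*r + 1)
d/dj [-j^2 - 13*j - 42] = -2*j - 13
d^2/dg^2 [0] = 0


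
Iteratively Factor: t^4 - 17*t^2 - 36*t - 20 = (t + 1)*(t^3 - t^2 - 16*t - 20) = (t + 1)*(t + 2)*(t^2 - 3*t - 10) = (t - 5)*(t + 1)*(t + 2)*(t + 2)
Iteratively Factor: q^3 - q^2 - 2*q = (q)*(q^2 - q - 2) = q*(q + 1)*(q - 2)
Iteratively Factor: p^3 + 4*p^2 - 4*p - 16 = (p + 2)*(p^2 + 2*p - 8) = (p - 2)*(p + 2)*(p + 4)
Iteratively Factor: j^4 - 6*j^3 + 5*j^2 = (j)*(j^3 - 6*j^2 + 5*j) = j^2*(j^2 - 6*j + 5) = j^2*(j - 5)*(j - 1)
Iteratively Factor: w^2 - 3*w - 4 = (w - 4)*(w + 1)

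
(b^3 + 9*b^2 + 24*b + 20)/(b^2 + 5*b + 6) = (b^2 + 7*b + 10)/(b + 3)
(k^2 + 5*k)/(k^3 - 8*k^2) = (k + 5)/(k*(k - 8))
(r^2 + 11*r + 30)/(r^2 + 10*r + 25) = (r + 6)/(r + 5)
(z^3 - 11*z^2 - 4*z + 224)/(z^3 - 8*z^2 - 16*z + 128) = (z - 7)/(z - 4)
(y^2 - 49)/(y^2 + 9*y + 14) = (y - 7)/(y + 2)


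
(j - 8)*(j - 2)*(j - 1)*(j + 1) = j^4 - 10*j^3 + 15*j^2 + 10*j - 16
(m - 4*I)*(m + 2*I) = m^2 - 2*I*m + 8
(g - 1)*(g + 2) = g^2 + g - 2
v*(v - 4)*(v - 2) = v^3 - 6*v^2 + 8*v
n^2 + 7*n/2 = n*(n + 7/2)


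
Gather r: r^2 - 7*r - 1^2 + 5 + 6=r^2 - 7*r + 10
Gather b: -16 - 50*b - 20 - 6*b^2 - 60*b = -6*b^2 - 110*b - 36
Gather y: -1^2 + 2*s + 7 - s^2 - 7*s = -s^2 - 5*s + 6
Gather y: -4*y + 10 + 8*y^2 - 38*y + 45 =8*y^2 - 42*y + 55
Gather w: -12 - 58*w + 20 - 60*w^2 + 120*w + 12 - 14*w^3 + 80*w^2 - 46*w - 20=-14*w^3 + 20*w^2 + 16*w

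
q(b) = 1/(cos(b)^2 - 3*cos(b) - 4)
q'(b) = (2*sin(b)*cos(b) - 3*sin(b))/(cos(b)^2 - 3*cos(b) - 4)^2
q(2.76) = -2.82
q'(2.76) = -14.39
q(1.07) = -0.19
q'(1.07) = -0.07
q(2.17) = -0.50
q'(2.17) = -0.86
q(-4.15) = -0.47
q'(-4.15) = -0.77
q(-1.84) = -0.32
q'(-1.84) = 0.35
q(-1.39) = -0.22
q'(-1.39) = 0.13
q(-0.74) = -0.18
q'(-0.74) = 0.03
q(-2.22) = -0.55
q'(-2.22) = 1.01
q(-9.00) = -2.29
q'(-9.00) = 10.43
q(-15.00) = -0.87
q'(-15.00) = 2.25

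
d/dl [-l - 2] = -1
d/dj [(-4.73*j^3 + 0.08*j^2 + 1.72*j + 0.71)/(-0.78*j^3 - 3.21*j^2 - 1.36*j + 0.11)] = (15.2457*j^4 + 15.5488*j^3 + 5.5129*j^2 + 4.5758*j + 1.1548)/(0.6084*j^6 + 5.0076*j^5 + 12.4257*j^4 + 8.5596*j^3 + 1.1434*j^2 - 0.2992*j + 0.0121)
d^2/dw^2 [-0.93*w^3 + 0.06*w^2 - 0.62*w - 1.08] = 0.12 - 5.58*w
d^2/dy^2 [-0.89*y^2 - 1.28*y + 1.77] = -1.78000000000000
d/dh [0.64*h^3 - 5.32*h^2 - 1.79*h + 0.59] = 1.92*h^2 - 10.64*h - 1.79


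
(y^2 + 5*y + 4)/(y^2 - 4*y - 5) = (y + 4)/(y - 5)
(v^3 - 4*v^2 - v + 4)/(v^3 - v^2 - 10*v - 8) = (v - 1)/(v + 2)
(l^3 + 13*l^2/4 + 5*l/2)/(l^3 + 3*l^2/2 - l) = (4*l + 5)/(2*(2*l - 1))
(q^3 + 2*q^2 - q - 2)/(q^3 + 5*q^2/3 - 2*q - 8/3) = 3*(q - 1)/(3*q - 4)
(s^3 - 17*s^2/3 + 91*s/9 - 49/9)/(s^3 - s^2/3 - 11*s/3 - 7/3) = (3*s^2 - 10*s + 7)/(3*(s^2 + 2*s + 1))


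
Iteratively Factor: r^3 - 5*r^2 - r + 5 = (r - 1)*(r^2 - 4*r - 5) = (r - 1)*(r + 1)*(r - 5)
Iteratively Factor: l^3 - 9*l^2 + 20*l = (l)*(l^2 - 9*l + 20) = l*(l - 5)*(l - 4)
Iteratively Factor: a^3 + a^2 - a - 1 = (a + 1)*(a^2 - 1) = (a + 1)^2*(a - 1)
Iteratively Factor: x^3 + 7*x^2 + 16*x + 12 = (x + 2)*(x^2 + 5*x + 6) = (x + 2)*(x + 3)*(x + 2)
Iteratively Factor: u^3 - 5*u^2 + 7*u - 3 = (u - 1)*(u^2 - 4*u + 3) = (u - 3)*(u - 1)*(u - 1)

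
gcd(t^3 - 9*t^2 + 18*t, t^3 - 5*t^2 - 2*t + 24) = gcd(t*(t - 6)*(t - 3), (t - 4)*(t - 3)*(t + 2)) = t - 3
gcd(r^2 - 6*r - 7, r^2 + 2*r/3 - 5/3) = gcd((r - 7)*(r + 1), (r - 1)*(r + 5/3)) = 1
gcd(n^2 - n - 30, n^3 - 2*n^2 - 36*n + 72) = n - 6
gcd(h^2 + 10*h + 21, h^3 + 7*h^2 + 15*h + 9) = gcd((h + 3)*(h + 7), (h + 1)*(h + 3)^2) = h + 3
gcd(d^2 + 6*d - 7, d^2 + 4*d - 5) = d - 1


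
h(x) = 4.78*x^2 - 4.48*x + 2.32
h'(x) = 9.56*x - 4.48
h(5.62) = 128.12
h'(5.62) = 49.25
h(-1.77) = 25.22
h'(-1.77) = -21.40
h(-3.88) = 91.66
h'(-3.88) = -41.57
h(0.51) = 1.28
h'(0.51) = 0.40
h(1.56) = 6.96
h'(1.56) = 10.43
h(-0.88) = 9.96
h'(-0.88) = -12.89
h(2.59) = 22.78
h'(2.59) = 20.28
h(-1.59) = 21.53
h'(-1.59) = -19.68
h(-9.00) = 429.82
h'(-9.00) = -90.52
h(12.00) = 636.88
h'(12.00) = 110.24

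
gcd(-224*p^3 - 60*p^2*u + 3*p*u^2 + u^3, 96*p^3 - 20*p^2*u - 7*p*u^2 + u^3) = 32*p^2 + 4*p*u - u^2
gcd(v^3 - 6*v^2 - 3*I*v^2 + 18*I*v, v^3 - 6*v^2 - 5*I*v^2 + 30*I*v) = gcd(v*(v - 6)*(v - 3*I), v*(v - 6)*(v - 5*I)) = v^2 - 6*v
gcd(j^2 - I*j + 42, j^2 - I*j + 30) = 1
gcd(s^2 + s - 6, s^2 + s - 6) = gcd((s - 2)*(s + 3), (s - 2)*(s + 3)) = s^2 + s - 6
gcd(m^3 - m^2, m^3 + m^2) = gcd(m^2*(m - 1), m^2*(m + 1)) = m^2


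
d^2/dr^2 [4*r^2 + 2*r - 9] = 8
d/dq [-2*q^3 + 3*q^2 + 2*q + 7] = -6*q^2 + 6*q + 2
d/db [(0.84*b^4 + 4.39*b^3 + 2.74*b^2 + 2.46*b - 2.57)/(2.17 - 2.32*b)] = (-5.8464*b^4 - 13.0784*b^3 + 22.2221*b^2 + 11.8916*b - 0.624199999999999)/(5.3824*b^2 - 10.0688*b + 4.7089)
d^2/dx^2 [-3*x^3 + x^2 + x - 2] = 2 - 18*x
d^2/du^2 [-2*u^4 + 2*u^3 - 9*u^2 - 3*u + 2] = -24*u^2 + 12*u - 18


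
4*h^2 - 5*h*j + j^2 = (-4*h + j)*(-h + j)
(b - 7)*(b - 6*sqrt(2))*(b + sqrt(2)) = b^3 - 5*sqrt(2)*b^2 - 7*b^2 - 12*b + 35*sqrt(2)*b + 84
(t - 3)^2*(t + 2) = t^3 - 4*t^2 - 3*t + 18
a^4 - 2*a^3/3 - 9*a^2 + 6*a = a*(a - 3)*(a - 2/3)*(a + 3)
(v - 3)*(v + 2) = v^2 - v - 6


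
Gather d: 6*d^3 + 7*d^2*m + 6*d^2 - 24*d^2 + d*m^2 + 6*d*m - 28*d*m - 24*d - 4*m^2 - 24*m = 6*d^3 + d^2*(7*m - 18) + d*(m^2 - 22*m - 24) - 4*m^2 - 24*m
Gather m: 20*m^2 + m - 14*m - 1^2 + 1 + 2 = 20*m^2 - 13*m + 2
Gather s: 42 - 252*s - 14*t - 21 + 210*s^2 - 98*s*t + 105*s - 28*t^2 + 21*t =210*s^2 + s*(-98*t - 147) - 28*t^2 + 7*t + 21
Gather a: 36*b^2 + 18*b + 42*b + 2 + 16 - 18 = 36*b^2 + 60*b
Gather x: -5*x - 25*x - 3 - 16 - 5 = -30*x - 24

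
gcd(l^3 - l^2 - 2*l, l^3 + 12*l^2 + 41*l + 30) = l + 1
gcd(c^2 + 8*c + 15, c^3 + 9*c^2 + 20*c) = c + 5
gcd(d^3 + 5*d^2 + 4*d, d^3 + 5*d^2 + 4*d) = d^3 + 5*d^2 + 4*d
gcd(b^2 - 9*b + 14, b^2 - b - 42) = b - 7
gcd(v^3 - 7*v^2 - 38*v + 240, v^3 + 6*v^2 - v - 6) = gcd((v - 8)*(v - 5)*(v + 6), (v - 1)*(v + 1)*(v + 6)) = v + 6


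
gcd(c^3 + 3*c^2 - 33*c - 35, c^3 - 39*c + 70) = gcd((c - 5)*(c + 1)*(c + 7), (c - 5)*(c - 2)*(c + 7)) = c^2 + 2*c - 35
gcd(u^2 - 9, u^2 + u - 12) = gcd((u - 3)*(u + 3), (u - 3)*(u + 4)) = u - 3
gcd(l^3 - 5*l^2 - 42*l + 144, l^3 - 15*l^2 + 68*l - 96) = l^2 - 11*l + 24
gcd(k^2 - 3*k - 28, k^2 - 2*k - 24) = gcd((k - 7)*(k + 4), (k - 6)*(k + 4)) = k + 4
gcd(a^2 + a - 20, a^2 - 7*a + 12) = a - 4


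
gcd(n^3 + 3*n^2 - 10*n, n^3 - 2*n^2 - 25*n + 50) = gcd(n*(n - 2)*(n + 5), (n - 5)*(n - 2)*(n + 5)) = n^2 + 3*n - 10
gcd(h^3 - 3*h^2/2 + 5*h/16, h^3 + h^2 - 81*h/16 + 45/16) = h - 5/4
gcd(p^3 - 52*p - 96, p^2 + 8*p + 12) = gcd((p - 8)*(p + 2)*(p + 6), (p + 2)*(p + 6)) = p^2 + 8*p + 12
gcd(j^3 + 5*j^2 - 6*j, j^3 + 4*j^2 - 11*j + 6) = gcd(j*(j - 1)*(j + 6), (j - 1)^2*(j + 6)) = j^2 + 5*j - 6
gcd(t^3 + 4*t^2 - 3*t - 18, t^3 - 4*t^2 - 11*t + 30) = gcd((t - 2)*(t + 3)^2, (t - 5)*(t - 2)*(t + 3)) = t^2 + t - 6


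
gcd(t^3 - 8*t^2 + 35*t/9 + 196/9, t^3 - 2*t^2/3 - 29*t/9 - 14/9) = t - 7/3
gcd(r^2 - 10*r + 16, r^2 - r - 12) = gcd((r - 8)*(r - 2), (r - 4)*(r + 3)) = 1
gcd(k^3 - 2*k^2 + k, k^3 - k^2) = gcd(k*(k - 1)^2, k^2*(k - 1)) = k^2 - k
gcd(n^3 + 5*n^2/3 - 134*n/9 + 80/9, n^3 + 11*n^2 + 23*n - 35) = n + 5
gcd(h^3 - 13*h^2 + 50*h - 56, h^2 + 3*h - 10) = h - 2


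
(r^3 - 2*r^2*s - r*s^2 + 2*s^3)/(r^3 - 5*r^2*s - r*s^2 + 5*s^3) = (r - 2*s)/(r - 5*s)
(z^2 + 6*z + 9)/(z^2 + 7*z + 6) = (z^2 + 6*z + 9)/(z^2 + 7*z + 6)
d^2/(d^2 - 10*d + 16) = d^2/(d^2 - 10*d + 16)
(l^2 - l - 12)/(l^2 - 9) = (l - 4)/(l - 3)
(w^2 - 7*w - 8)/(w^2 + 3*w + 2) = (w - 8)/(w + 2)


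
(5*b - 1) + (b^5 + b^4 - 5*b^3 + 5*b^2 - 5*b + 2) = b^5 + b^4 - 5*b^3 + 5*b^2 + 1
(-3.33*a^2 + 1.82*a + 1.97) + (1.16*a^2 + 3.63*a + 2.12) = -2.17*a^2 + 5.45*a + 4.09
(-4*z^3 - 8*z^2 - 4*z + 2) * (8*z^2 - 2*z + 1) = -32*z^5 - 56*z^4 - 20*z^3 + 16*z^2 - 8*z + 2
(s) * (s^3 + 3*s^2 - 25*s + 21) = s^4 + 3*s^3 - 25*s^2 + 21*s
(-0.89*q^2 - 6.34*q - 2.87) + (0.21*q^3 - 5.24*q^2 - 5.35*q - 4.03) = 0.21*q^3 - 6.13*q^2 - 11.69*q - 6.9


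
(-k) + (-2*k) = -3*k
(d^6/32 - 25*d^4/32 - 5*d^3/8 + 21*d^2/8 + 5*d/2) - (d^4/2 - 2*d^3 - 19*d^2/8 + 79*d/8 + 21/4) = d^6/32 - 41*d^4/32 + 11*d^3/8 + 5*d^2 - 59*d/8 - 21/4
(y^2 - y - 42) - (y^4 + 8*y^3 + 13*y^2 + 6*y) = -y^4 - 8*y^3 - 12*y^2 - 7*y - 42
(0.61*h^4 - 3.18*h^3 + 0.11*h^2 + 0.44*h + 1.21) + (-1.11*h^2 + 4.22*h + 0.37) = 0.61*h^4 - 3.18*h^3 - 1.0*h^2 + 4.66*h + 1.58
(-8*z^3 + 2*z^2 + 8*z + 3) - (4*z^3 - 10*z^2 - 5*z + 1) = -12*z^3 + 12*z^2 + 13*z + 2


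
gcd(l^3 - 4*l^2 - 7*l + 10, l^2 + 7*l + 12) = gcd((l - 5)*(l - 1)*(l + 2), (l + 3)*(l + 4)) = 1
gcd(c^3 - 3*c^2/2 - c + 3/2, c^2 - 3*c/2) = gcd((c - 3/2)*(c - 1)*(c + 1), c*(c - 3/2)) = c - 3/2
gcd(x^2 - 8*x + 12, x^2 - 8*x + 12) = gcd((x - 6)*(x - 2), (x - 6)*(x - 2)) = x^2 - 8*x + 12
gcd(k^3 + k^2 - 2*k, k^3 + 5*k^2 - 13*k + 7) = k - 1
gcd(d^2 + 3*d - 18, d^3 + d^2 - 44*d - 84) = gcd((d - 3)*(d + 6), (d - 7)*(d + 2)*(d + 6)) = d + 6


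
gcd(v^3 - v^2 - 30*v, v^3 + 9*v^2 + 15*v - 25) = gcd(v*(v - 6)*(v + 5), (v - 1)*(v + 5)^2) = v + 5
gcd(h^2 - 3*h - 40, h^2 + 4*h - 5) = h + 5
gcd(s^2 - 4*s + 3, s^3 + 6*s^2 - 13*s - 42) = s - 3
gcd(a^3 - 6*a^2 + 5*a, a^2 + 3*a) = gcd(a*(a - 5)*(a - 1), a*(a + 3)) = a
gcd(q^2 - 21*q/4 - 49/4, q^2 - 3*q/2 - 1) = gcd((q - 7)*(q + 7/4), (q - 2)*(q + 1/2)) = 1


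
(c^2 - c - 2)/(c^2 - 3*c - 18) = (-c^2 + c + 2)/(-c^2 + 3*c + 18)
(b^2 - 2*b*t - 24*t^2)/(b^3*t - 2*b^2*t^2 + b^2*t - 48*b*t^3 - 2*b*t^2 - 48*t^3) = (-b^2 + 2*b*t + 24*t^2)/(t*(-b^3 + 2*b^2*t - b^2 + 48*b*t^2 + 2*b*t + 48*t^2))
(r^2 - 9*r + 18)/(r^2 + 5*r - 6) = (r^2 - 9*r + 18)/(r^2 + 5*r - 6)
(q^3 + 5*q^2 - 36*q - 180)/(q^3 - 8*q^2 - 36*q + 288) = (q + 5)/(q - 8)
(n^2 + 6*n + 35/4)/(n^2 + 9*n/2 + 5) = (n + 7/2)/(n + 2)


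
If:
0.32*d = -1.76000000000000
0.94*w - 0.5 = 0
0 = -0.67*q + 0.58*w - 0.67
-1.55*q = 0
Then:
No Solution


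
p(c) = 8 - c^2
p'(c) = -2*c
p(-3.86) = -6.90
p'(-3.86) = 7.72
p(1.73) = 5.01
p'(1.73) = -3.46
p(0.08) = 7.99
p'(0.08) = -0.16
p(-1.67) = 5.21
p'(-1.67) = 3.34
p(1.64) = 5.31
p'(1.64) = -3.28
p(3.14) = -1.86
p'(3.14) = -6.28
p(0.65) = 7.58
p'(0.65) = -1.30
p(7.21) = -43.98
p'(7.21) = -14.42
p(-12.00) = -136.00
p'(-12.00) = 24.00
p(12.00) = -136.00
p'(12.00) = -24.00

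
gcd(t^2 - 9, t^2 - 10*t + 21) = t - 3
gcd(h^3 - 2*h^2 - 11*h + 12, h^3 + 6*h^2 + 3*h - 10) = h - 1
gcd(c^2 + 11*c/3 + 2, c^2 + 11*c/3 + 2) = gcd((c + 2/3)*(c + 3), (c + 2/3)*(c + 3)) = c^2 + 11*c/3 + 2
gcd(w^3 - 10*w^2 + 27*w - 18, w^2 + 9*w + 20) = 1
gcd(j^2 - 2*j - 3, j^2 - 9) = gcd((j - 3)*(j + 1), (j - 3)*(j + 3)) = j - 3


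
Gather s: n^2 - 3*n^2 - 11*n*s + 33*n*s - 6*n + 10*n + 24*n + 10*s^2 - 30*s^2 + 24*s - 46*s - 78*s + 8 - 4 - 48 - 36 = -2*n^2 + 28*n - 20*s^2 + s*(22*n - 100) - 80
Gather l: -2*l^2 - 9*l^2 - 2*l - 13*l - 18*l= -11*l^2 - 33*l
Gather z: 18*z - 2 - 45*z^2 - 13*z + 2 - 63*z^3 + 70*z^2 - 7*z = -63*z^3 + 25*z^2 - 2*z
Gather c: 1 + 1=2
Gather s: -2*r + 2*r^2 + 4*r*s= 2*r^2 + 4*r*s - 2*r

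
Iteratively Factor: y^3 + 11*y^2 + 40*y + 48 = (y + 4)*(y^2 + 7*y + 12) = (y + 3)*(y + 4)*(y + 4)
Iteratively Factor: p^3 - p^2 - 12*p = (p)*(p^2 - p - 12) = p*(p + 3)*(p - 4)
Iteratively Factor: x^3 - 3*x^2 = (x - 3)*(x^2) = x*(x - 3)*(x)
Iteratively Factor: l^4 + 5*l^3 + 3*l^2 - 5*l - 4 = (l + 1)*(l^3 + 4*l^2 - l - 4) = (l - 1)*(l + 1)*(l^2 + 5*l + 4) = (l - 1)*(l + 1)*(l + 4)*(l + 1)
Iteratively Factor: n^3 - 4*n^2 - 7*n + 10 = (n - 1)*(n^2 - 3*n - 10) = (n - 5)*(n - 1)*(n + 2)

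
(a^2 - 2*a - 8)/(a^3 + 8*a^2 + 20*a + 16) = (a - 4)/(a^2 + 6*a + 8)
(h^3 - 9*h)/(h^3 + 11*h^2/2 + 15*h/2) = 2*(h - 3)/(2*h + 5)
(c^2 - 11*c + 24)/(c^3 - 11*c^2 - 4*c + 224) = (c - 3)/(c^2 - 3*c - 28)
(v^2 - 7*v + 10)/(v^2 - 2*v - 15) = (v - 2)/(v + 3)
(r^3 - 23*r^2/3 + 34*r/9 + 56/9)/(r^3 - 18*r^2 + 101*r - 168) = (9*r^2 - 6*r - 8)/(9*(r^2 - 11*r + 24))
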